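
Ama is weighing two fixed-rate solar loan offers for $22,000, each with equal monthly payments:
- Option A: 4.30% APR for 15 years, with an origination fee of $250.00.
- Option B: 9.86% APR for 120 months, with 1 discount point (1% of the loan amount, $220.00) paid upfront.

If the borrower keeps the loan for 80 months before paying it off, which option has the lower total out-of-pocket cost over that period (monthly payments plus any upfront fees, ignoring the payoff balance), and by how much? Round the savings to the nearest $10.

Option A by $9,810

Option A: at 4.30% the monthly rate is 0.0035833, so the payment is 22,000 × 0.0035833 / (1 − 1.0035833^−180) = $166.06.
Option B: at 9.86% the monthly rate is 0.0082167, so the payment is 22,000 × 0.0082167 / (1 − 1.0082167^−120) = $289.03.
Over 80 months: Option A costs 80 × $166.06 + $250.00 = $13,534.80; Option B costs 80 × $289.03 + $220.00 = $23,342.40.
Option A is cheaper by $23,342.40 − $13,534.80 = $9,807.60.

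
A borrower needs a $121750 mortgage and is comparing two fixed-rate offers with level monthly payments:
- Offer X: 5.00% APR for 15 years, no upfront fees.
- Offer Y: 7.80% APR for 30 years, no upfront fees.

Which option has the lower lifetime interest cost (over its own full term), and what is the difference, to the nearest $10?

Offer X: monthly rate = 5%/12 = 0.0041667; payment = 121,750 × 0.0041667 / (1 − (1+0.0041667)^−180) = $962.79.
Total interest on Offer X = 180 × $962.79 − $121,750 = $51,552.20.
Offer Y: at 7.80% the monthly rate is 0.0065000, so the payment is 121,750 × 0.0065000 / (1 − 1.0065000^−360) = $876.44.
Total interest on Offer Y = 360 × $876.44 − $121,750 = $193,768.40.
Offer X is lower by $142,216.20.

Offer X by $142,220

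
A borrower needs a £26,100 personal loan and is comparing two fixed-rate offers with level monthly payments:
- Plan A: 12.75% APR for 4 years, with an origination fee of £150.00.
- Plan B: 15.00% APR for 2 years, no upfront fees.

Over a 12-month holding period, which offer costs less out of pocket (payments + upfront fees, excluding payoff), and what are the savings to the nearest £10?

Plan A by £6,670

Plan A: monthly rate = 12.75%/12 = 0.0106250; payment = 26,100 × 0.0106250 / (1 − (1+0.0106250)^−48) = £696.96.
Plan B: at 15.00% the monthly rate is 0.0125000, so the payment is 26,100 × 0.0125000 / (1 − 1.0125000^−24) = £1,265.50.
Over 12 months: Plan A costs 12 × £696.96 + £150.00 = £8,513.52; Plan B costs 12 × £1,265.50 = £15,186.00.
Plan A is cheaper by £15,186.00 − £8,513.52 = £6,672.48.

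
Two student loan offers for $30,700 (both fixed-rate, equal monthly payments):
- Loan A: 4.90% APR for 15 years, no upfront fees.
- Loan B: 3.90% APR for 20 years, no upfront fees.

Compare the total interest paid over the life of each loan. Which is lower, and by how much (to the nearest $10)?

Loan A: at 4.90% the monthly rate is 0.0040833, so the payment is 30,700 × 0.0040833 / (1 − 1.0040833^−180) = $241.18.
Total interest on Loan A = 180 × $241.18 − $30,700 = $12,712.40.
Loan B: at 3.90% the monthly rate is 0.0032500, so the payment is 30,700 × 0.0032500 / (1 − 1.0032500^−240) = $184.42.
Total interest on Loan B = 240 × $184.42 − $30,700 = $13,560.80.
Loan A is lower by $848.40.

Loan A by $850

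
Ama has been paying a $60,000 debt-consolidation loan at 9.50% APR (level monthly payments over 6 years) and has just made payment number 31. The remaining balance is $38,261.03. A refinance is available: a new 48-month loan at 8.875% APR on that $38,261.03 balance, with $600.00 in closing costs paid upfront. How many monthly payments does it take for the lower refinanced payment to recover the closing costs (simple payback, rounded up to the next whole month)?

5 months

Current payment = 60,000 × 9.5%/12 / (1 − (1+0.0079167)^−72) = $1,096.48.
Refinanced payment = 38,261.03 × 0.0073958 / (1 − (1+0.0073958)^−48) = $949.86.
Monthly savings = $1,096.48 − $949.86 = $146.62.
Break-even = $600.00 / $146.62 = 4.09 → 5 months.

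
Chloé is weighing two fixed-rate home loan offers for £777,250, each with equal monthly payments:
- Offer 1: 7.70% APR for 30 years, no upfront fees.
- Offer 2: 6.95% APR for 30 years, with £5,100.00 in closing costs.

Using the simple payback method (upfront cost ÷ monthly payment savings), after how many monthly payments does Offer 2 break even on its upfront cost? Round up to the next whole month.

13 months

Offer 1: at 7.70% the monthly rate is 0.0064167, so the payment is 777,250 × 0.0064167 / (1 − 1.0064167^−360) = £5,541.48.
Offer 2: monthly rate = 6.95%/12 = 0.0057917; payment = 777,250 × 0.0057917 / (1 − (1+0.0057917)^−360) = £5,144.99.
Monthly savings = £5,541.48 − £5,144.99 = £396.49.
Break-even = £5,100.00 / £396.49 = 12.86 → 13 months.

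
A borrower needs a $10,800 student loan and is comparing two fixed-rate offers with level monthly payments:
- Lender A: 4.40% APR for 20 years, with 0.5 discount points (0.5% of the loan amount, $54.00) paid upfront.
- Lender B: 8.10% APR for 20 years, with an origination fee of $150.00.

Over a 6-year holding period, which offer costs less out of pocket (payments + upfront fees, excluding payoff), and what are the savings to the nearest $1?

Lender A by $1,771

Lender A: monthly rate = 4.4%/12 = 0.0036667; payment = 10,800 × 0.0036667 / (1 − (1+0.0036667)^−240) = $67.74.
Lender B: monthly rate = 8.1%/12 = 0.0067500; payment = 10,800 × 0.0067500 / (1 − (1+0.0067500)^−240) = $91.01.
Over 72 months: Lender A costs 72 × $67.74 + $54.00 = $4,931.28; Lender B costs 72 × $91.01 + $150.00 = $6,702.72.
Lender A is cheaper by $6,702.72 − $4,931.28 = $1,771.44.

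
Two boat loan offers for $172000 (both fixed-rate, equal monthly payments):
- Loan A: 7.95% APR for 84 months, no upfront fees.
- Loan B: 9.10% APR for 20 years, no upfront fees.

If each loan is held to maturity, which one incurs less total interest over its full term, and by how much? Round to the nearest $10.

Loan A: monthly rate = 7.95%/12 = 0.0066250; payment = 172,000 × 0.0066250 / (1 − (1+0.0066250)^−84) = $2,676.55.
Total interest on Loan A = 84 × $2,676.55 − $172,000 = $52,830.20.
Loan B: at 9.10% the monthly rate is 0.0075833, so the payment is 172,000 × 0.0075833 / (1 − 1.0075833^−240) = $1,558.61.
Total interest on Loan B = 240 × $1,558.61 − $172,000 = $202,066.40.
Loan A is lower by $149,236.20.

Loan A by $149,240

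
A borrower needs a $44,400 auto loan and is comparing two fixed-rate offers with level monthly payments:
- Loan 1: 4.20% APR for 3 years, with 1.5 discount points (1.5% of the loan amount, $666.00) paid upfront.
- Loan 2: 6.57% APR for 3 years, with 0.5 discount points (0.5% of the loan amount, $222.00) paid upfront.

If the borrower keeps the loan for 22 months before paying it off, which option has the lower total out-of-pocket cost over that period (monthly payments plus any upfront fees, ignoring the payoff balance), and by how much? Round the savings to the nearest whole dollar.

Loan 1: monthly rate = 4.2%/12 = 0.0035000; payment = 44,400 × 0.0035000 / (1 − (1+0.0035000)^−36) = $1,314.82.
Loan 2: monthly rate = 6.57%/12 = 0.0054750; payment = 44,400 × 0.0054750 / (1 − (1+0.0054750)^−36) = $1,362.23.
Over 22 months: Loan 1 costs 22 × $1,314.82 + $666.00 = $29,592.04; Loan 2 costs 22 × $1,362.23 + $222.00 = $30,191.06.
Loan 1 is cheaper by $30,191.06 − $29,592.04 = $599.02.

Loan 1 by $599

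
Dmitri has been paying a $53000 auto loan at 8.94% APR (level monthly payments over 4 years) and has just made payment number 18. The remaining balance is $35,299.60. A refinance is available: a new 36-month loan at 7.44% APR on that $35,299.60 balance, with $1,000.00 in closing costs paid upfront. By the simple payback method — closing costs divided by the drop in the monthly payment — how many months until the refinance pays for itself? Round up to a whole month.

Current payment = 53,000 × 8.94%/12 / (1 − (1+0.0074500)^−48) = $1,317.40.
Refinanced payment = 35,299.60 × 0.0062000 / (1 − (1+0.0062000)^−36) = $1,097.06.
Monthly savings = $1,317.40 − $1,097.06 = $220.34.
Break-even = $1,000.00 / $220.34 = 4.54 → 5 months.

5 months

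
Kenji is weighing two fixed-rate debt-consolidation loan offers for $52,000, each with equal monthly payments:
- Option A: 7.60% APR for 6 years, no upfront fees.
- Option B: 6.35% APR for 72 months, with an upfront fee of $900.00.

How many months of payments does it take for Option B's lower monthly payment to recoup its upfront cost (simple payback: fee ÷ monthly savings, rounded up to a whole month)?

29 months

Option A: at 7.60% the monthly rate is 0.0063333, so the payment is 52,000 × 0.0063333 / (1 − 1.0063333^−72) = $901.61.
Option B: at 6.35% the monthly rate is 0.0052917, so the payment is 52,000 × 0.0052917 / (1 − 1.0052917^−72) = $870.41.
Monthly savings = $901.61 − $870.41 = $31.20.
Break-even = $900.00 / $31.20 = 28.85 → 29 months.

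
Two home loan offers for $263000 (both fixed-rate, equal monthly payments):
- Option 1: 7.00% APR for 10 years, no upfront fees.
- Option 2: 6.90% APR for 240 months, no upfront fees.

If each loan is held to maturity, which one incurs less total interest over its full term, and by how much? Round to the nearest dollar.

Option 1 by $119,149

Option 1: at 7.00% the monthly rate is 0.0058333, so the payment is 263,000 × 0.0058333 / (1 − 1.0058333^−120) = $3,053.65.
Total interest on Option 1 = 120 × $3,053.65 − $263,000 = $103,438.00.
Option 2: monthly rate = 6.9%/12 = 0.0057500; payment = 263,000 × 0.0057500 / (1 − (1+0.0057500)^−240) = $2,023.28.
Total interest on Option 2 = 240 × $2,023.28 − $263,000 = $222,587.20.
Option 1 is lower by $119,149.20.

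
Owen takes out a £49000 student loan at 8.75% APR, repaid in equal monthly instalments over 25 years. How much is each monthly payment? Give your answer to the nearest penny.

Monthly rate = 8.75%/12 = 0.0072917; payment = 49,000 × 0.0072917 / (1 − (1+0.0072917)^−300) = £402.85.

£402.85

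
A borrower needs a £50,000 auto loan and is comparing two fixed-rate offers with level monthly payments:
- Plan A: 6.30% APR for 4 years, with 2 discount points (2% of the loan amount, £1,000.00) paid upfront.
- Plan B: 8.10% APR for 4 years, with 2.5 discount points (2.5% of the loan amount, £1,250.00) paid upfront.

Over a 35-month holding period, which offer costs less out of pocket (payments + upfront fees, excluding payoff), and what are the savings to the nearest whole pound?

Plan A: at 6.30% the monthly rate is 0.0052500, so the payment is 50,000 × 0.0052500 / (1 − 1.0052500^−48) = £1,181.14.
Plan B: at 8.10% the monthly rate is 0.0067500, so the payment is 50,000 × 0.0067500 / (1 − 1.0067500^−48) = £1,222.99.
Over 35 months: Plan A costs 35 × £1,181.14 + £1,000.00 = £42,339.90; Plan B costs 35 × £1,222.99 + £1,250.00 = £44,054.65.
Plan A is cheaper by £44,054.65 − £42,339.90 = £1,714.75.

Plan A by £1,715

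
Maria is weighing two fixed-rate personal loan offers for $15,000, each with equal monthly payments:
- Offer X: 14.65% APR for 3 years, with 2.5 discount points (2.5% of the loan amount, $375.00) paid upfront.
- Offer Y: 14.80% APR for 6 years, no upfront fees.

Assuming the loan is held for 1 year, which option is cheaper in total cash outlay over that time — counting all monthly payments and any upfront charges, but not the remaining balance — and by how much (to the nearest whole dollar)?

Offer X: at 14.65% the monthly rate is 0.0122083, so the payment is 15,000 × 0.0122083 / (1 − 1.0122083^−36) = $517.41.
Offer Y: monthly rate = 14.8%/12 = 0.0123333; payment = 15,000 × 0.0123333 / (1 − (1+0.0123333)^−72) = $315.55.
Over 12 months: Offer X costs 12 × $517.41 + $375.00 = $6,583.92; Offer Y costs 12 × $315.55 = $3,786.60.
Offer Y is cheaper by $6,583.92 − $3,786.60 = $2,797.32.

Offer Y by $2,797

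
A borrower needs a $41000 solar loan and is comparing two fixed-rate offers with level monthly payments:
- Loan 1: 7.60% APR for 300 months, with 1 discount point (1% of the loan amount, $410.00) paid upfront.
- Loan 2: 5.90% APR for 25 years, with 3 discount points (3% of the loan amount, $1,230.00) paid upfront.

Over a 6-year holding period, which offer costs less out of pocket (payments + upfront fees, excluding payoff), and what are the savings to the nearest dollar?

Loan 1: monthly rate = 7.6%/12 = 0.0063333; payment = 41,000 × 0.0063333 / (1 − (1+0.0063333)^−300) = $305.66.
Loan 2: at 5.90% the monthly rate is 0.0049167, so the payment is 41,000 × 0.0049167 / (1 − 1.0049167^−300) = $261.66.
Over 72 months: Loan 1 costs 72 × $305.66 + $410.00 = $22,417.52; Loan 2 costs 72 × $261.66 + $1,230.00 = $20,069.52.
Loan 2 is cheaper by $22,417.52 − $20,069.52 = $2,348.00.

Loan 2 by $2,348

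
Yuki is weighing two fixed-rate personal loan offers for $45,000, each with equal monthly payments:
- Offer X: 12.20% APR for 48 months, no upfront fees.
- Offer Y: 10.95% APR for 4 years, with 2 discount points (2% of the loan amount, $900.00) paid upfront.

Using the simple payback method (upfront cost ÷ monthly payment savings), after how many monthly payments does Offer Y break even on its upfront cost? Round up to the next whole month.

Offer X: at 12.20% the monthly rate is 0.0101667, so the payment is 45,000 × 0.0101667 / (1 − 1.0101667^−48) = $1,189.45.
Offer Y: at 10.95% the monthly rate is 0.0091250, so the payment is 45,000 × 0.0091250 / (1 − 1.0091250^−48) = $1,161.96.
Monthly savings = $1,189.45 − $1,161.96 = $27.49.
Break-even = $900.00 / $27.49 = 32.74 → 33 months.

33 months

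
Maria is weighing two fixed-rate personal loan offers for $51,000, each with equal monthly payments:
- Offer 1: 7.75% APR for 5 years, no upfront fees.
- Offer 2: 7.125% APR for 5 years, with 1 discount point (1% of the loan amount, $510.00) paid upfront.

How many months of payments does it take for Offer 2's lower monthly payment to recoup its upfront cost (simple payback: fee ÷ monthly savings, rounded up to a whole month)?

Offer 1: at 7.75% the monthly rate is 0.0064583, so the payment is 51,000 × 0.0064583 / (1 − 1.0064583^−60) = $1,028.00.
Offer 2: at 7.125% the monthly rate is 0.0059375, so the payment is 51,000 × 0.0059375 / (1 − 1.0059375^−60) = $1,012.87.
Monthly savings = $1,028.00 − $1,012.87 = $15.13.
Break-even = $510.00 / $15.13 = 33.71 → 34 months.

34 months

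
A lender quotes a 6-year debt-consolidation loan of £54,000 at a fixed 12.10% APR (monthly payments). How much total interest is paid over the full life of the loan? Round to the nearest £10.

£22,210

Monthly rate = 12.1%/12 = 0.0100833; payment = 54,000 × 0.0100833 / (1 − (1+0.0100833)^−72) = £1,058.52.
Total paid = 72 × £1,058.52 = £76,213.44; interest = £76,213.44 − £54,000 = £22,213.44.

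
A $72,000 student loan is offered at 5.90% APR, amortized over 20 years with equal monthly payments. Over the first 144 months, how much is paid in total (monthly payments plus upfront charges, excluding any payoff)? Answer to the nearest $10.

$73,680

At 5.90% the monthly rate is 0.0049167, so the payment is 72,000 × 0.0049167 / (1 − 1.0049167^−240) = $511.69.
Total outlay = 144 × $511.69 = $73,683.36.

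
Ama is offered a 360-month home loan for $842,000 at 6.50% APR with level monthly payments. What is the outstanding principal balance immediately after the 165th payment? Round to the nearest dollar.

$639,870

With monthly rate i = 6.5%/12 = 0.0054167, the balance after k of n payments is P · [(1+i)^n − (1+i)^k] / [(1+i)^n − 1].
(1+0.0054167)^360 = 6.99179797 and (1+0.0054167)^165 = 2.43839036, so the balance is 842,000 × (6.99179797 − 2.43839036) / (6.99179797 − 1) = $639,869.57.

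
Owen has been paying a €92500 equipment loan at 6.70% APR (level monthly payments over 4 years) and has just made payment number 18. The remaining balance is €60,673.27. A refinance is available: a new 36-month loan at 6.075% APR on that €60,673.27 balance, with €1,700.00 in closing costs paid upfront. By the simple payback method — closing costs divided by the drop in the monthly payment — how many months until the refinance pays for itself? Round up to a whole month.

Current payment = 92,500 × 6.7%/12 / (1 − (1+0.0055833)^−48) = €2,202.18.
Refinanced payment = 60,673.27 × 0.0050625 / (1 − (1+0.0050625)^−36) = €1,847.86.
Monthly savings = €2,202.18 − €1,847.86 = €354.32.
Break-even = €1,700.00 / €354.32 = 4.80 → 5 months.

5 months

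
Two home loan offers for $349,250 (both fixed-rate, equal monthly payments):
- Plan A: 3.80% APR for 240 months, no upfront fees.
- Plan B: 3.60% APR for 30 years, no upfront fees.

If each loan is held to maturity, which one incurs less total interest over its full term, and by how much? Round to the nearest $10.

Plan A: monthly rate = 3.8%/12 = 0.0031667; payment = 349,250 × 0.0031667 / (1 − (1+0.0031667)^−240) = $2,079.76.
Total interest on Plan A = 240 × $2,079.76 − $349,250 = $149,892.40.
Plan B: monthly rate = 3.6%/12 = 0.0030000; payment = 349,250 × 0.0030000 / (1 − (1+0.0030000)^−360) = $1,587.85.
Total interest on Plan B = 360 × $1,587.85 − $349,250 = $222,376.00.
Plan A is lower by $72,483.60.

Plan A by $72,480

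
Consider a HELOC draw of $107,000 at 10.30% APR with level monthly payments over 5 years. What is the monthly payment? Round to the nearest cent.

$2,289.26

Monthly rate = 10.3%/12 = 0.0085833; payment = 107,000 × 0.0085833 / (1 − (1+0.0085833)^−60) = $2,289.26.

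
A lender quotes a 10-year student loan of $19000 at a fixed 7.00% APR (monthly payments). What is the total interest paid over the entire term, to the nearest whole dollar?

$7,473

Monthly rate = 7%/12 = 0.0058333; payment = 19,000 × 0.0058333 / (1 − (1+0.0058333)^−120) = $220.61.
Total paid = 120 × $220.61 = $26,473.20; interest = $26,473.20 − $19,000 = $7,473.20.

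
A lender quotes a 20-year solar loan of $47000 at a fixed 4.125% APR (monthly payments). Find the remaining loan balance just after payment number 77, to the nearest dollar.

With monthly rate i = 4.125%/12 = 0.0034375, the balance after k of n payments is P · [(1+i)^n − (1+i)^k] / [(1+i)^n − 1].
(1+0.0034375)^240 = 2.27865481 and (1+0.0034375)^77 = 1.30243242, so the balance is 47,000 × (2.27865481 − 1.30243242) / (2.27865481 − 1) = $35,883.38.

$35,883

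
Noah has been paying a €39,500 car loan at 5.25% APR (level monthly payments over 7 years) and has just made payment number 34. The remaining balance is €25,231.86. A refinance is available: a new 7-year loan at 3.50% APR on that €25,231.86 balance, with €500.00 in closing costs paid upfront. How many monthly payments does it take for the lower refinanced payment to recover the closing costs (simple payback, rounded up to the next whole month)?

3 months

Current payment = 39,500 × 5.25%/12 / (1 − (1+0.0043750)^−84) = €562.94.
Refinanced payment = 25,231.86 × 0.0029167 / (1 − (1+0.0029167)^−84) = €339.11.
Monthly savings = €562.94 − €339.11 = €223.83.
Break-even = €500.00 / €223.83 = 2.23 → 3 months.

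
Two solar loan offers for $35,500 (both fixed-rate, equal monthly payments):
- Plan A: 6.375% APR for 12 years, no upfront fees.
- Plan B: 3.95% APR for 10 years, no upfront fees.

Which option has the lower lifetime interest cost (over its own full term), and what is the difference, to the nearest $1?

Plan B by $7,854

Plan A: monthly rate = 6.375%/12 = 0.0053125; payment = 35,500 × 0.0053125 / (1 − (1+0.0053125)^−144) = $353.36.
Total interest on Plan A = 144 × $353.36 − $35,500 = $15,383.84.
Plan B: monthly rate = 3.95%/12 = 0.0032917; payment = 35,500 × 0.0032917 / (1 − (1+0.0032917)^−120) = $358.58.
Total interest on Plan B = 120 × $358.58 − $35,500 = $7,529.60.
Plan B is lower by $7,854.24.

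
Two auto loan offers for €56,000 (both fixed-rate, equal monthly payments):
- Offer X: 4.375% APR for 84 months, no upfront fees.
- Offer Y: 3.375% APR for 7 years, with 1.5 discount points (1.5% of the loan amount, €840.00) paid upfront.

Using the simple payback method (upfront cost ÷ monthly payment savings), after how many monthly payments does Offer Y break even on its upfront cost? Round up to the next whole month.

33 months

Offer X: monthly rate = 4.375%/12 = 0.0036458; payment = 56,000 × 0.0036458 / (1 − (1+0.0036458)^−84) = €775.16.
Offer Y: monthly rate = 3.375%/12 = 0.0028125; payment = 56,000 × 0.0028125 / (1 − (1+0.0028125)^−84) = €749.45.
Monthly savings = €775.16 − €749.45 = €25.71.
Break-even = €840.00 / €25.71 = 32.67 → 33 months.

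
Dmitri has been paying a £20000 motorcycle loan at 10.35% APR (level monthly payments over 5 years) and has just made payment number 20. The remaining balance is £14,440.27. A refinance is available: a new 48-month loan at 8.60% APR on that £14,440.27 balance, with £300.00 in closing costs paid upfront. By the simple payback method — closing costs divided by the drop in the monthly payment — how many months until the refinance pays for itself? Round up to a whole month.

Current payment = 20,000 × 10.35%/12 / (1 − (1+0.0086250)^−60) = £428.39.
Refinanced payment = 14,440.27 × 0.0071667 / (1 − (1+0.0071667)^−48) = £356.61.
Monthly savings = £428.39 − £356.61 = £71.78.
Break-even = £300.00 / £71.78 = 4.18 → 5 months.

5 months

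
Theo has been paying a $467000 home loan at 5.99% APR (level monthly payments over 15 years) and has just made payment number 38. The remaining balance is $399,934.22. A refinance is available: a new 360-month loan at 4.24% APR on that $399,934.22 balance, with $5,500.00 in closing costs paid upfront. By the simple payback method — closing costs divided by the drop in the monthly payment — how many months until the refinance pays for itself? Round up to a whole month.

Current payment = 467,000 × 5.99%/12 / (1 − (1+0.0049917)^−180) = $3,938.29.
Refinanced payment = 399,934.22 × 0.0035333 / (1 − (1+0.0035333)^−360) = $1,965.10.
Monthly savings = $3,938.29 − $1,965.10 = $1,973.19.
Break-even = $5,500.00 / $1,973.19 = 2.79 → 3 months.

3 months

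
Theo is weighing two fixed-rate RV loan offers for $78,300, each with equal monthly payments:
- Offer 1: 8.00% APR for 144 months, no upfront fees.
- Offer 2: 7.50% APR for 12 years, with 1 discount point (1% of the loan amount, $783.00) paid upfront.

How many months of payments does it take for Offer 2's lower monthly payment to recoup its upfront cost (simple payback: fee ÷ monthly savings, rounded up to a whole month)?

37 months

Offer 1: at 8.00% the monthly rate is 0.0066667, so the payment is 78,300 × 0.0066667 / (1 − 1.0066667^−144) = $847.56.
Offer 2: monthly rate = 7.5%/12 = 0.0062500; payment = 78,300 × 0.0062500 / (1 − (1+0.0062500)^−144) = $826.24.
Monthly savings = $847.56 − $826.24 = $21.32.
Break-even = $783.00 / $21.32 = 36.73 → 37 months.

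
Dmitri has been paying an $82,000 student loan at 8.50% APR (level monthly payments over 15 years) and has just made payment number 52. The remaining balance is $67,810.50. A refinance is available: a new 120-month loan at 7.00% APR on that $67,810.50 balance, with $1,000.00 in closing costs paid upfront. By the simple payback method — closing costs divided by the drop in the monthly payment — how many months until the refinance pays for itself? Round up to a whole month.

Current payment = 82,000 × 8.5%/12 / (1 − (1+0.0070833)^−180) = $807.49.
Refinanced payment = 67,810.50 × 0.0058333 / (1 − (1+0.0058333)^−120) = $787.34.
Monthly savings = $807.49 − $787.34 = $20.15.
Break-even = $1,000.00 / $20.15 = 49.63 → 50 months.

50 months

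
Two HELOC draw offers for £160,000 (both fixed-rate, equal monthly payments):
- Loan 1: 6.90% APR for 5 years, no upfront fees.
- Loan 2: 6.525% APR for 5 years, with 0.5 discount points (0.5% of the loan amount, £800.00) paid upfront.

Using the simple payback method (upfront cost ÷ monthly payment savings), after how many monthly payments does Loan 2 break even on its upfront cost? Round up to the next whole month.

29 months

Loan 1: at 6.90% the monthly rate is 0.0057500, so the payment is 160,000 × 0.0057500 / (1 − 1.0057500^−60) = £3,160.65.
Loan 2: at 6.525% the monthly rate is 0.0054375, so the payment is 160,000 × 0.0054375 / (1 − 1.0054375^−60) = £3,132.46.
Monthly savings = £3,160.65 − £3,132.46 = £28.19.
Break-even = £800.00 / £28.19 = 28.38 → 29 months.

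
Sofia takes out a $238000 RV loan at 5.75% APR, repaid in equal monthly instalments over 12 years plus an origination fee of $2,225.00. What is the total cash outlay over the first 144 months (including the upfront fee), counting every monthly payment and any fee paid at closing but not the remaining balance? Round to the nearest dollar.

$332,251

At 5.75% the monthly rate is 0.0047917, so the payment is 238,000 × 0.0047917 / (1 − 1.0047917^−144) = $2,291.85.
Total outlay = 144 × $2,291.85 + $2,225.00 = $332,251.40.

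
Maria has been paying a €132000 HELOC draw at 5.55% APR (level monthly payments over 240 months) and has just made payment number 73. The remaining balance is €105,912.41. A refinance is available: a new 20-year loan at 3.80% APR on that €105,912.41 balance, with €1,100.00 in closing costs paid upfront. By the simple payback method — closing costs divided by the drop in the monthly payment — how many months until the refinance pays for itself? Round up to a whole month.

Current payment = 132,000 × 5.55%/12 / (1 − (1+0.0046250)^−240) = €911.74.
Refinanced payment = 105,912.41 × 0.0031667 / (1 − (1+0.0031667)^−240) = €630.70.
Monthly savings = €911.74 − €630.70 = €281.04.
Break-even = €1,100.00 / €281.04 = 3.91 → 4 months.

4 months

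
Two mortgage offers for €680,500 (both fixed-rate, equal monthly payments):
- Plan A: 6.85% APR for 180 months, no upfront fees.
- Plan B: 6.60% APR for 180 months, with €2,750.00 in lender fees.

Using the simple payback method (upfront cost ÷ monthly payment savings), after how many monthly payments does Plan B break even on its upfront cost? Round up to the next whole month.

Plan A: at 6.85% the monthly rate is 0.0057083, so the payment is 680,500 × 0.0057083 / (1 − 1.0057083^−180) = €6,059.60.
Plan B: at 6.60% the monthly rate is 0.0055000, so the payment is 680,500 × 0.0055000 / (1 − 1.0055000^−180) = €5,965.36.
Monthly savings = €6,059.60 − €5,965.36 = €94.24.
Break-even = €2,750.00 / €94.24 = 29.18 → 30 months.

30 months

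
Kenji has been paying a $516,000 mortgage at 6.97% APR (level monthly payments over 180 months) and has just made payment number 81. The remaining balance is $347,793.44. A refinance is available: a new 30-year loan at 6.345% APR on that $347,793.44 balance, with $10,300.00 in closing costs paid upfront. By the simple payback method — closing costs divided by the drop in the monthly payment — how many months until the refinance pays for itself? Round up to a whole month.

Current payment = 516,000 × 6.97%/12 / (1 − (1+0.0058083)^−180) = $4,629.30.
Refinanced payment = 347,793.44 × 0.0052875 / (1 − (1+0.0052875)^−360) = $2,162.96.
Monthly savings = $4,629.30 − $2,162.96 = $2,466.34.
Break-even = $10,300.00 / $2,466.34 = 4.18 → 5 months.

5 months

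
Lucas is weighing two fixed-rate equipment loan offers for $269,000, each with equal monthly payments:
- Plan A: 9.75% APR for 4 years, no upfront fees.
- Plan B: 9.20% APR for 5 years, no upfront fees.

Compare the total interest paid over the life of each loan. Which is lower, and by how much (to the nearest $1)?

Plan A by $10,675

Plan A: at 9.75% the monthly rate is 0.0081250, so the payment is 269,000 × 0.0081250 / (1 − 1.0081250^−48) = $6,790.28.
Total interest on Plan A = 48 × $6,790.28 − $269,000 = $56,933.44.
Plan B: at 9.20% the monthly rate is 0.0076667, so the payment is 269,000 × 0.0076667 / (1 − 1.0076667^−60) = $5,610.14.
Total interest on Plan B = 60 × $5,610.14 − $269,000 = $67,608.40.
Plan A is lower by $10,674.96.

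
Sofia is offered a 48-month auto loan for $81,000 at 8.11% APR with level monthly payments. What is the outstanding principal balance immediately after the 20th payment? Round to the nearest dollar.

With monthly rate i = 8.11%/12 = 0.0067583, the balance after k of n payments is P · [(1+i)^n − (1+i)^k] / [(1+i)^n − 1].
(1+0.0067583)^48 = 1.38169183 and (1+0.0067583)^20 = 1.14420716, so the balance is 81,000 × (1.38169183 − 1.14420716) / (1.38169183 − 1) = $50,397.35.

$50,397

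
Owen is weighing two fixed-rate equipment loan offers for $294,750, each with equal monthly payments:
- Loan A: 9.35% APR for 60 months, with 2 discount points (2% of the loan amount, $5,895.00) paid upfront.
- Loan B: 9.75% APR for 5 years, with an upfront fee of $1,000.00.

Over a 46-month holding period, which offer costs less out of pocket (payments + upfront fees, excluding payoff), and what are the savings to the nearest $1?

Loan B by $2,243

Loan A: at 9.35% the monthly rate is 0.0077917, so the payment is 294,750 × 0.0077917 / (1 − 1.0077917^−60) = $6,168.71.
Loan B: at 9.75% the monthly rate is 0.0081250, so the payment is 294,750 × 0.0081250 / (1 − 1.0081250^−60) = $6,226.37.
Over 46 months: Loan A costs 46 × $6,168.71 + $5,895.00 = $289,655.66; Loan B costs 46 × $6,226.37 + $1,000.00 = $287,413.02.
Loan B is cheaper by $289,655.66 − $287,413.02 = $2,242.64.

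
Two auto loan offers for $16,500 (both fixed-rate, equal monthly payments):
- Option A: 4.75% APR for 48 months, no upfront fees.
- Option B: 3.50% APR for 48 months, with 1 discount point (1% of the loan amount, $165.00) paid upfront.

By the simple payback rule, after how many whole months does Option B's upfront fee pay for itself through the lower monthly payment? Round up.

18 months

Option A: at 4.75% the monthly rate is 0.0039583, so the payment is 16,500 × 0.0039583 / (1 − 1.0039583^−48) = $378.12.
Option B: monthly rate = 3.5%/12 = 0.0029167; payment = 16,500 × 0.0029167 / (1 − (1+0.0029167)^−48) = $368.87.
Monthly savings = $378.12 − $368.87 = $9.25.
Break-even = $165.00 / $9.25 = 17.84 → 18 months.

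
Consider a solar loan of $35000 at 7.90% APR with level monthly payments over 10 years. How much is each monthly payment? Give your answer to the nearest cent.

$422.80

At 7.90% the monthly rate is 0.0065833, so the payment is 35,000 × 0.0065833 / (1 − 1.0065833^−120) = $422.80.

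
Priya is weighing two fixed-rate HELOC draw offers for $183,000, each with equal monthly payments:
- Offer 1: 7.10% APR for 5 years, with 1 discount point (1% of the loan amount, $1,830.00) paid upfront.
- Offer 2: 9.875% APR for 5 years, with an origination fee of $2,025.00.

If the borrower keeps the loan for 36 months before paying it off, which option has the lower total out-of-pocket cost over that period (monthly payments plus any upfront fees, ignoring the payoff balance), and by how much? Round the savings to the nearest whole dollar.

Offer 1: monthly rate = 7.1%/12 = 0.0059167; payment = 183,000 × 0.0059167 / (1 − (1+0.0059167)^−60) = $3,632.26.
Offer 2: monthly rate = 9.875%/12 = 0.0082292; payment = 183,000 × 0.0082292 / (1 − (1+0.0082292)^−60) = $3,876.96.
Over 36 months: Offer 1 costs 36 × $3,632.26 + $1,830.00 = $132,591.36; Offer 2 costs 36 × $3,876.96 + $2,025.00 = $141,595.56.
Offer 1 is cheaper by $141,595.56 − $132,591.36 = $9,004.20.

Offer 1 by $9,004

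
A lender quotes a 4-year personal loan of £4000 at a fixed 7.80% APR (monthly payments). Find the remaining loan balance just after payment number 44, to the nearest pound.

£383

With monthly rate i = 7.8%/12 = 0.0065000, the balance after k of n payments is P · [(1+i)^n − (1+i)^k] / [(1+i)^n − 1].
(1+0.0065000)^48 = 1.36477608 and (1+0.0065000)^44 = 1.32986111, so the balance is 4,000 × (1.36477608 − 1.32986111) / (1.36477608 − 1) = £382.86.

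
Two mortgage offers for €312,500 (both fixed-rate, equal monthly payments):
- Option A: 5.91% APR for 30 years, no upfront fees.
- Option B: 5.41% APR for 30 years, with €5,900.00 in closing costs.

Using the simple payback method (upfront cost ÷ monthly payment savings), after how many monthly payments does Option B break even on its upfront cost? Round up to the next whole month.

60 months

Option A: at 5.91% the monthly rate is 0.0049250, so the payment is 312,500 × 0.0049250 / (1 − 1.0049250^−360) = €1,855.55.
Option B: monthly rate = 5.41%/12 = 0.0045083; payment = 312,500 × 0.0045083 / (1 − (1+0.0045083)^−360) = €1,756.73.
Monthly savings = €1,855.55 − €1,756.73 = €98.82.
Break-even = €5,900.00 / €98.82 = 59.70 → 60 months.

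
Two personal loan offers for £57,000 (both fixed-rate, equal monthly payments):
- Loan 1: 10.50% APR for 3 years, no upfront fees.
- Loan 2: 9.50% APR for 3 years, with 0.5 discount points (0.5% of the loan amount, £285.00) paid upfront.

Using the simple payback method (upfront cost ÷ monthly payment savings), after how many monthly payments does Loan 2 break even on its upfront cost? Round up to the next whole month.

11 months

Loan 1: at 10.50% the monthly rate is 0.0087500, so the payment is 57,000 × 0.0087500 / (1 − 1.0087500^−36) = £1,852.64.
Loan 2: at 9.50% the monthly rate is 0.0079167, so the payment is 57,000 × 0.0079167 / (1 − 1.0079167^−36) = £1,825.88.
Monthly savings = £1,852.64 − £1,825.88 = £26.76.
Break-even = £285.00 / £26.76 = 10.65 → 11 months.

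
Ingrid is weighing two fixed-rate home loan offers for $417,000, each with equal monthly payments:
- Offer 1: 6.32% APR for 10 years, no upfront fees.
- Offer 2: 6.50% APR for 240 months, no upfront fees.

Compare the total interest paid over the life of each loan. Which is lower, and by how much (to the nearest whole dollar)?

Offer 1 by $182,548

Offer 1: at 6.32% the monthly rate is 0.0052667, so the payment is 417,000 × 0.0052667 / (1 − 1.0052667^−120) = $4,696.85.
Total interest on Offer 1 = 120 × $4,696.85 − $417,000 = $146,622.00.
Offer 2: monthly rate = 6.5%/12 = 0.0054167; payment = 417,000 × 0.0054167 / (1 − (1+0.0054167)^−240) = $3,109.04.
Total interest on Offer 2 = 240 × $3,109.04 − $417,000 = $329,169.60.
Offer 1 is lower by $182,547.60.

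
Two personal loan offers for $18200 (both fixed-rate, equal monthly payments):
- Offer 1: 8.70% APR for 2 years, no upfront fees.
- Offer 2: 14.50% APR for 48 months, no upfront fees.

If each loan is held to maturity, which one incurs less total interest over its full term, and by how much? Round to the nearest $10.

Offer 1 by $4,200

Offer 1: monthly rate = 8.7%/12 = 0.0072500; payment = 18,200 × 0.0072500 / (1 − (1+0.0072500)^−24) = $828.96.
Total interest on Offer 1 = 24 × $828.96 − $18,200 = $1,695.04.
Offer 2: at 14.50% the monthly rate is 0.0120833, so the payment is 18,200 × 0.0120833 / (1 − 1.0120833^−48) = $501.92.
Total interest on Offer 2 = 48 × $501.92 − $18,200 = $5,892.16.
Offer 1 is lower by $4,197.12.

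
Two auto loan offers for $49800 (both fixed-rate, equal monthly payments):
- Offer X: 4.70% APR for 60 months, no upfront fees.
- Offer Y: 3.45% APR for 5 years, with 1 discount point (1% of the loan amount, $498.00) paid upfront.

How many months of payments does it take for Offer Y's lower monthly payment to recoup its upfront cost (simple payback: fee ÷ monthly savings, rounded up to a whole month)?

18 months

Offer X: monthly rate = 4.7%/12 = 0.0039167; payment = 49,800 × 0.0039167 / (1 − (1+0.0039167)^−60) = $932.96.
Offer Y: monthly rate = 3.45%/12 = 0.0028750; payment = 49,800 × 0.0028750 / (1 − (1+0.0028750)^−60) = $904.83.
Monthly savings = $932.96 − $904.83 = $28.13.
Break-even = $498.00 / $28.13 = 17.70 → 18 months.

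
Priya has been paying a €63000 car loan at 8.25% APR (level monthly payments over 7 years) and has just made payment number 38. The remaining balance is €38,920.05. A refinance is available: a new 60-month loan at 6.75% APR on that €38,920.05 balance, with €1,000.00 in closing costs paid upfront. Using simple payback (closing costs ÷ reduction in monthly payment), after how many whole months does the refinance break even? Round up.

Current payment = 63,000 × 8.25%/12 / (1 − (1+0.0068750)^−84) = €989.80.
Refinanced payment = 38,920.05 × 0.0056250 / (1 − (1+0.0056250)^−60) = €766.08.
Monthly savings = €989.80 − €766.08 = €223.72.
Break-even = €1,000.00 / €223.72 = 4.47 → 5 months.

5 months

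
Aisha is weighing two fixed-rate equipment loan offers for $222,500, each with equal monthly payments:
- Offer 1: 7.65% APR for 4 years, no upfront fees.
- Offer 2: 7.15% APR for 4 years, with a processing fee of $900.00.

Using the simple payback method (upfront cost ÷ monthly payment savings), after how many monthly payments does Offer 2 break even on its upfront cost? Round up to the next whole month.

Offer 1: at 7.65% the monthly rate is 0.0063750, so the payment is 222,500 × 0.0063750 / (1 − 1.0063750^−48) = $5,395.39.
Offer 2: at 7.15% the monthly rate is 0.0059583, so the payment is 222,500 × 0.0059583 / (1 − 1.0059583^−48) = $5,343.54.
Monthly savings = $5,395.39 − $5,343.54 = $51.85.
Break-even = $900.00 / $51.85 = 17.36 → 18 months.

18 months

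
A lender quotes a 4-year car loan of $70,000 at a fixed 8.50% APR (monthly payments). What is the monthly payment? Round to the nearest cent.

$1,725.38

Monthly rate = 8.5%/12 = 0.0070833; payment = 70,000 × 0.0070833 / (1 − (1+0.0070833)^−48) = $1,725.38.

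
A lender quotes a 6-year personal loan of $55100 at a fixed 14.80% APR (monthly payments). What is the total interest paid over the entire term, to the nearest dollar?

$28,356

At 14.80% the monthly rate is 0.0123333, so the payment is 55,100 × 0.0123333 / (1 − 1.0123333^−72) = $1,159.11.
Total paid = 72 × $1,159.11 = $83,455.92; interest = $83,455.92 − $55,100 = $28,355.92.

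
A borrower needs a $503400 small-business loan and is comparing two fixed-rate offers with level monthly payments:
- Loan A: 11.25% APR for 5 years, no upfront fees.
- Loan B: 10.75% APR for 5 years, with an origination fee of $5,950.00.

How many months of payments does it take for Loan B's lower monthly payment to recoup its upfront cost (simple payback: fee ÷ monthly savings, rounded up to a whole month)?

Loan A: monthly rate = 11.25%/12 = 0.0093750; payment = 503,400 × 0.0093750 / (1 − (1+0.0093750)^−60) = $11,008.00.
Loan B: monthly rate = 10.75%/12 = 0.0089583; payment = 503,400 × 0.0089583 / (1 − (1+0.0089583)^−60) = $10,882.48.
Monthly savings = $11,008.00 − $10,882.48 = $125.52.
Break-even = $5,950.00 / $125.52 = 47.40 → 48 months.

48 months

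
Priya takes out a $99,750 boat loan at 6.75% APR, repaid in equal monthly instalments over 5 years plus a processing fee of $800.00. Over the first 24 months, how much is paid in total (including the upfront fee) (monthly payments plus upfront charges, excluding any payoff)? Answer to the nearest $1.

$47,922

At 6.75% the monthly rate is 0.0056250, so the payment is 99,750 × 0.0056250 / (1 − 1.0056250^−60) = $1,963.43.
Total outlay = 24 × $1,963.43 + $800.00 = $47,922.32.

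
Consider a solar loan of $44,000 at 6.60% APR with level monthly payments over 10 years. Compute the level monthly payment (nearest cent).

$501.85

At 6.60% the monthly rate is 0.0055000, so the payment is 44,000 × 0.0055000 / (1 − 1.0055000^−120) = $501.85.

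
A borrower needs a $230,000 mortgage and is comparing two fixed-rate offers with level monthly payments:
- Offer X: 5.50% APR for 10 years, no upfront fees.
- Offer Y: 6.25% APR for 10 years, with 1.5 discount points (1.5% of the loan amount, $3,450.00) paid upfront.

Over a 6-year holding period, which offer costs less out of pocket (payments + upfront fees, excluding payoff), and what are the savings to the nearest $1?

Offer X by $9,666

Offer X: at 5.50% the monthly rate is 0.0045833, so the payment is 230,000 × 0.0045833 / (1 − 1.0045833^−120) = $2,496.10.
Offer Y: monthly rate = 6.25%/12 = 0.0052083; payment = 230,000 × 0.0052083 / (1 − (1+0.0052083)^−120) = $2,582.44.
Over 72 months: Offer X costs 72 × $2,496.10 = $179,719.20; Offer Y costs 72 × $2,582.44 + $3,450.00 = $189,385.68.
Offer X is cheaper by $189,385.68 − $179,719.20 = $9,666.48.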